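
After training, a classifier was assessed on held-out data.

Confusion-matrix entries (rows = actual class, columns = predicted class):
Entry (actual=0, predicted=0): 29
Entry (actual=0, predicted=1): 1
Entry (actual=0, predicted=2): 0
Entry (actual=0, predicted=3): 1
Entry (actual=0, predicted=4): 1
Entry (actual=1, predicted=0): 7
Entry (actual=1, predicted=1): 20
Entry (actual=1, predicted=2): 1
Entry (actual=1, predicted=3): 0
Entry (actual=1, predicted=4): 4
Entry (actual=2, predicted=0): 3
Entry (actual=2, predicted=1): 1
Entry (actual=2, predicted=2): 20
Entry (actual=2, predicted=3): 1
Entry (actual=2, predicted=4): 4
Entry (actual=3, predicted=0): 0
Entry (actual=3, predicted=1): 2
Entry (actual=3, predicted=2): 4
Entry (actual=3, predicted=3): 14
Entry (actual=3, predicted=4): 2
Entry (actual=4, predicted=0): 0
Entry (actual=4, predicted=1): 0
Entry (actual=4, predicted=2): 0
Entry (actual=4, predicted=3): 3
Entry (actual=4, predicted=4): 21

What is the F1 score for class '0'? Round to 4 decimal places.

0.8169

Treat '0' as positive and all other classes as negative.
F1 score = 2·TP/(2·TP+FP+FN).
0: TP=29, FP=7+3+0+0=10, FN=1+0+1+1=3 → 58/71 = 0.81690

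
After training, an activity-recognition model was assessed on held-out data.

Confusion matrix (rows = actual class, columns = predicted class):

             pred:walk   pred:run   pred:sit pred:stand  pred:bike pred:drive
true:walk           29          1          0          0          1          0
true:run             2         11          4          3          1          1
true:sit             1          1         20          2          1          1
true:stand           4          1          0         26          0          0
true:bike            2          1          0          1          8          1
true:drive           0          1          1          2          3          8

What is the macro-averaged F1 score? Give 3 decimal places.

Per-class F1 score (2·TP/(2·TP+FP+FN)):
  walk: TP=29, FP=2+1+4+2+0=9, FN=1+0+0+1+0=2 → 58/69 = 0.8406
  run: TP=11, FP=1+1+1+1+1=5, FN=2+4+3+1+1=11 → 22/38 = 0.5789
  sit: TP=20, FP=0+4+0+0+1=5, FN=1+1+2+1+1=6 → 40/51 = 0.7843
  stand: TP=26, FP=0+3+2+1+2=8, FN=4+1+0+0+0=5 → 52/65 = 0.8000
  bike: TP=8, FP=1+1+1+0+3=6, FN=2+1+0+1+1=5 → 16/27 = 0.5926
  drive: TP=8, FP=0+1+1+0+1=3, FN=0+1+1+2+3=7 → 16/26 = 0.6154
Macro-F1 score = mean = (0.8406 + 0.5789 + 0.7843 + 0.8000 + 0.5926 + 0.6154) / 6 = 0.702

0.702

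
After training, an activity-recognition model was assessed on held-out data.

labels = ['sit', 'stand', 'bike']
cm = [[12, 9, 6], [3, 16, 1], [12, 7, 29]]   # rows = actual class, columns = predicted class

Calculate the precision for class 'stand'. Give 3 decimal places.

Take TP from the diagonal, FP from the rest of the 'stand' prediction marginal, FN from the rest of the 'stand' actual marginal.
precision = TP/(TP+FP).
stand: TP=16, FP=9+7=16 → 16/32 = 0.5000

0.500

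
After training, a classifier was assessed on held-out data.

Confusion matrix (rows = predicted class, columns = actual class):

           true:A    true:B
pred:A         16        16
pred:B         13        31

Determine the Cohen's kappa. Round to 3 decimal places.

Observed agreement pₒ = trace/N = 47/76 = 0.6184
Expected agreement pₑ = Σ (rowᵢ·colᵢ)/N² = (29·32 + 47·44)/76² = 0.5187
κ = (pₒ − pₑ)/(1 − pₑ) = (0.6184 − 0.5187)/(1 − 0.5187) = 0.207

0.207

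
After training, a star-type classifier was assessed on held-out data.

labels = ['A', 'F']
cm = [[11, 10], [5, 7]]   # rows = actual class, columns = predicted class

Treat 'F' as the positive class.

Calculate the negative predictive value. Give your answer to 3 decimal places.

0.688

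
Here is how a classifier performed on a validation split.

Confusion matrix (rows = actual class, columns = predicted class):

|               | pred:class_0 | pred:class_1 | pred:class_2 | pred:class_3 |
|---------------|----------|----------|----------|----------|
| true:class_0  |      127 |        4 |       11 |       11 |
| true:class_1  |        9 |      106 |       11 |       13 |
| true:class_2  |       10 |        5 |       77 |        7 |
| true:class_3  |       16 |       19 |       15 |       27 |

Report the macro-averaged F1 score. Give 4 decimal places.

Per-class F1 score (2·TP/(2·TP+FP+FN)):
  class_0: TP=127, FP=9+10+16=35, FN=4+11+11=26 → 254/315 = 0.80635
  class_1: TP=106, FP=4+5+19=28, FN=9+11+13=33 → 212/273 = 0.77656
  class_2: TP=77, FP=11+11+15=37, FN=10+5+7=22 → 154/213 = 0.72300
  class_3: TP=27, FP=11+13+7=31, FN=16+19+15=50 → 54/135 = 0.40000
Macro-F1 score = mean = (0.80635 + 0.77656 + 0.72300 + 0.40000) / 4 = 0.6765

0.6765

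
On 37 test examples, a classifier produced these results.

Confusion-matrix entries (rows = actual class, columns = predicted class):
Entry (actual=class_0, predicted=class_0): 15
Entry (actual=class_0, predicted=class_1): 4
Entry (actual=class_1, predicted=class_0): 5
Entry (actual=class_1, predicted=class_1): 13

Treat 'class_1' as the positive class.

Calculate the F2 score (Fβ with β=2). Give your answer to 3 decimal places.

0.730

Fβ = (1+β²)·TP / ((1+β²)·TP + β²·FN + FP), with β²=4
= 5·13 / (5·13 + 4·5 + 4) = 0.730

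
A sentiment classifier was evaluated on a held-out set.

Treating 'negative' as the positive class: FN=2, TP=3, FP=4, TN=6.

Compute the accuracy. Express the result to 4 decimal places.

0.6000

Accuracy = (TP+TN)/N = (3+6)/15 = 0.6000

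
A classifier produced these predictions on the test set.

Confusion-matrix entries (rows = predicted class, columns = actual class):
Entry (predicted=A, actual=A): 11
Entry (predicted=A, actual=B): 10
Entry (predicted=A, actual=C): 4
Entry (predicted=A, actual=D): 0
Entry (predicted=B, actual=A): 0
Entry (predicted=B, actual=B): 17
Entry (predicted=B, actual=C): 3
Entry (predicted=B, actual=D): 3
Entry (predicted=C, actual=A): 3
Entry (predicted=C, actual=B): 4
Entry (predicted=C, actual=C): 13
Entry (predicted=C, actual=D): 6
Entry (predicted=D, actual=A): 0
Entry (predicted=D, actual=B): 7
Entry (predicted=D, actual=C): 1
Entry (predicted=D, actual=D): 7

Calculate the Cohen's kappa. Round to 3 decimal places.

Observed agreement pₒ = trace/N = 48/89 = 0.5393
Expected agreement pₑ = Σ (rowᵢ·colᵢ)/N² = (14·25 + 38·23 + 21·26 + 16·15)/89² = 0.2538
κ = (pₒ − pₑ)/(1 − pₑ) = (0.5393 − 0.2538)/(1 − 0.2538) = 0.383

0.383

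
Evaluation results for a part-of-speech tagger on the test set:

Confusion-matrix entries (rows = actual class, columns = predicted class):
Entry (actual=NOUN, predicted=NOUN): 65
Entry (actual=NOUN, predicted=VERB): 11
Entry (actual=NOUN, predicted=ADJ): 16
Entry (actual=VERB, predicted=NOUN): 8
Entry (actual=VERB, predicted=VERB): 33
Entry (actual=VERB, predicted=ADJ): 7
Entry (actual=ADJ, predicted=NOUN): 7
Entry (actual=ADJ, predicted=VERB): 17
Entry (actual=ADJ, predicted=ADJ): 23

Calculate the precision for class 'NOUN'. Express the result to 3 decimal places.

0.813

One-vs-rest for 'NOUN': TP = diagonal; FP = other classes predicted 'NOUN'; FN = 'NOUN' predicted as other.
precision = TP/(TP+FP).
NOUN: TP=65, FP=8+7=15 → 65/80 = 0.8125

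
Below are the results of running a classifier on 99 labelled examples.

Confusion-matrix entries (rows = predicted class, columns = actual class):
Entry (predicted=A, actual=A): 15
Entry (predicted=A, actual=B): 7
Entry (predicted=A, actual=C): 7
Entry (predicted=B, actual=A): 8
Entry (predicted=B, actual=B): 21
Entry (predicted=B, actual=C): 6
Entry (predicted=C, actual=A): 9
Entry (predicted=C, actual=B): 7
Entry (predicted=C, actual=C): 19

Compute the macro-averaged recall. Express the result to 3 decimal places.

0.554

Per-class recall (TP/(TP+FN)):
  A: TP=15, FN=8+9=17 → 15/32 = 0.4688
  B: TP=21, FN=7+7=14 → 21/35 = 0.6000
  C: TP=19, FN=7+6=13 → 19/32 = 0.5938
Macro-recall = mean = (0.4688 + 0.6000 + 0.5938) / 3 = 0.554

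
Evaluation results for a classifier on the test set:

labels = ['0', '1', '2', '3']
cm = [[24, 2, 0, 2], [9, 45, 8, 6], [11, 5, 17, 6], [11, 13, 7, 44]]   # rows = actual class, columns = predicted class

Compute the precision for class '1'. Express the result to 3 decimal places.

One-vs-rest for '1': TP = diagonal; FP = other classes predicted '1'; FN = '1' predicted as other.
precision = TP/(TP+FP).
1: TP=45, FP=2+5+13=20 → 45/65 = 0.6923

0.692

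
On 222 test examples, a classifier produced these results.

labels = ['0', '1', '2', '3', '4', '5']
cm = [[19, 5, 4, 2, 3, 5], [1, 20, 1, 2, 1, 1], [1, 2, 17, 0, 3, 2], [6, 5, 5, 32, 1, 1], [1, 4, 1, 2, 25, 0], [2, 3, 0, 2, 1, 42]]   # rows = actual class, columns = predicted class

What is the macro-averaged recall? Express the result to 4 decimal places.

Per-class recall (TP/(TP+FN)):
  0: TP=19, FN=5+4+2+3+5=19 → 19/38 = 0.50000
  1: TP=20, FN=1+1+2+1+1=6 → 20/26 = 0.76923
  2: TP=17, FN=1+2+0+3+2=8 → 17/25 = 0.68000
  3: TP=32, FN=6+5+5+1+1=18 → 32/50 = 0.64000
  4: TP=25, FN=1+4+1+2+0=8 → 25/33 = 0.75758
  5: TP=42, FN=2+3+0+2+1=8 → 42/50 = 0.84000
Macro-recall = mean = (0.50000 + 0.76923 + 0.68000 + 0.64000 + 0.75758 + 0.84000) / 6 = 0.6978

0.6978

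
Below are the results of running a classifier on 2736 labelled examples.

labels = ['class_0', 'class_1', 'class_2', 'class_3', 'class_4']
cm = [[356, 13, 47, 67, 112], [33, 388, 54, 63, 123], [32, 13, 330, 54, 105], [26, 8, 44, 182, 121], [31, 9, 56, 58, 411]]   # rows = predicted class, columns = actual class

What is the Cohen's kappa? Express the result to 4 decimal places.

0.5108

Observed agreement pₒ = trace/N = 1667/2736 = 0.60928
Expected agreement pₑ = Σ (rowᵢ·colᵢ)/N² = (478·595 + 431·661 + 531·534 + 424·381 + 872·565)/2736² = 0.20133
κ = (pₒ − pₑ)/(1 − pₑ) = (0.60928 − 0.20133)/(1 − 0.20133) = 0.5108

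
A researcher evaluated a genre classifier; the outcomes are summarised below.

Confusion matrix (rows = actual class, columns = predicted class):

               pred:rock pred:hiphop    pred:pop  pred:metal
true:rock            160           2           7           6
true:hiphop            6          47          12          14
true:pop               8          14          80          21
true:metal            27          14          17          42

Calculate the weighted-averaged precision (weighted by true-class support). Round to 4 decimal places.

0.6771

Per-class precision (TP/(TP+FP)):
  rock: TP=160, FP=6+8+27=41 → 160/201 = 0.79602
  hiphop: TP=47, FP=2+14+14=30 → 47/77 = 0.61039
  pop: TP=80, FP=7+12+17=36 → 80/116 = 0.68966
  metal: TP=42, FP=6+14+21=41 → 42/83 = 0.50602
Weighted-precision = Σ (supportᵢ/N)·precisionᵢ with N=477: (175/477)·0.79602 + (79/477)·0.61039 + (123/477)·0.68966 + (100/477)·0.50602 = 0.6771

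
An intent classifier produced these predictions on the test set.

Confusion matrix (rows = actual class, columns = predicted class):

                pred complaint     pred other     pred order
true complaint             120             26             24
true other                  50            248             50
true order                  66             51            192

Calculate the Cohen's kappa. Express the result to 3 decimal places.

0.508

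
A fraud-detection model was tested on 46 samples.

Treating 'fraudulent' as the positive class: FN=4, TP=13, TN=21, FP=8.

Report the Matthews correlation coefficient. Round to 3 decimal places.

0.474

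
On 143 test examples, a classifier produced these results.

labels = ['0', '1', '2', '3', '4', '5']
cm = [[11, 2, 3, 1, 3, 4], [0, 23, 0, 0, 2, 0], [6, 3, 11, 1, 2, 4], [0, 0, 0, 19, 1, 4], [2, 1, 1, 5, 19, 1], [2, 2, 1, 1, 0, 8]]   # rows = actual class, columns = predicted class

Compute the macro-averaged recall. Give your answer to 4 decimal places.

Per-class recall (TP/(TP+FN)):
  0: TP=11, FN=2+3+1+3+4=13 → 11/24 = 0.45833
  1: TP=23, FN=0+0+0+2+0=2 → 23/25 = 0.92000
  2: TP=11, FN=6+3+1+2+4=16 → 11/27 = 0.40741
  3: TP=19, FN=0+0+0+1+4=5 → 19/24 = 0.79167
  4: TP=19, FN=2+1+1+5+1=10 → 19/29 = 0.65517
  5: TP=8, FN=2+2+1+1+0=6 → 8/14 = 0.57143
Macro-recall = mean = (0.45833 + 0.92000 + 0.40741 + 0.79167 + 0.65517 + 0.57143) / 6 = 0.6340

0.6340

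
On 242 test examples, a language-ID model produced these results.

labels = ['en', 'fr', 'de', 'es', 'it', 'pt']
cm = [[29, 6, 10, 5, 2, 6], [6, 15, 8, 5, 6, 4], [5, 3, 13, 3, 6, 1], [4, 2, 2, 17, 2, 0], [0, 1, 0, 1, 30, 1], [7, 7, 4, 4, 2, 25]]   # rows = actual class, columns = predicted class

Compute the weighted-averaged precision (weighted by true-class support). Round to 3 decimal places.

0.538

Per-class precision (TP/(TP+FP)):
  en: TP=29, FP=6+5+4+0+7=22 → 29/51 = 0.5686
  fr: TP=15, FP=6+3+2+1+7=19 → 15/34 = 0.4412
  de: TP=13, FP=10+8+2+0+4=24 → 13/37 = 0.3514
  es: TP=17, FP=5+5+3+1+4=18 → 17/35 = 0.4857
  it: TP=30, FP=2+6+6+2+2=18 → 30/48 = 0.6250
  pt: TP=25, FP=6+4+1+0+1=12 → 25/37 = 0.6757
Weighted-precision = Σ (supportᵢ/N)·precisionᵢ with N=242: (58/242)·0.5686 + (44/242)·0.4412 + (31/242)·0.3514 + (27/242)·0.4857 + (33/242)·0.6250 + (49/242)·0.6757 = 0.538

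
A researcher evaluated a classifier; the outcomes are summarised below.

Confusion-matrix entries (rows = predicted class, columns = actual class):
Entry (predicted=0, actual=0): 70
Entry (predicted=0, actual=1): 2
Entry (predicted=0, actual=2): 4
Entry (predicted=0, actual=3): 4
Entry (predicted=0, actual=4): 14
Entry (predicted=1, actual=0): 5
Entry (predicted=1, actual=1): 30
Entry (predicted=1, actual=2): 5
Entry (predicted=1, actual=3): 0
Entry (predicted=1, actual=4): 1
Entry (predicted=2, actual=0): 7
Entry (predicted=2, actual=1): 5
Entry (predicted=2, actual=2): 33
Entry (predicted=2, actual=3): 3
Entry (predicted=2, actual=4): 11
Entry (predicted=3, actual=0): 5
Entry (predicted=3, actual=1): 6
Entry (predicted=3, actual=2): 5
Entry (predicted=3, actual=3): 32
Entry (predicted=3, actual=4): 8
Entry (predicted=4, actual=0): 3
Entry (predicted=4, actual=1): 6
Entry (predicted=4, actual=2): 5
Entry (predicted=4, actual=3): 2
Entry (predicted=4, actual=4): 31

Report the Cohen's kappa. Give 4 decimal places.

0.5673

Observed agreement pₒ = trace/N = 196/297 = 0.65993
Expected agreement pₑ = Σ (rowᵢ·colᵢ)/N² = (90·94 + 49·41 + 52·59 + 41·56 + 65·47)/297² = 0.21413
κ = (pₒ − pₑ)/(1 − pₑ) = (0.65993 − 0.21413)/(1 − 0.21413) = 0.5673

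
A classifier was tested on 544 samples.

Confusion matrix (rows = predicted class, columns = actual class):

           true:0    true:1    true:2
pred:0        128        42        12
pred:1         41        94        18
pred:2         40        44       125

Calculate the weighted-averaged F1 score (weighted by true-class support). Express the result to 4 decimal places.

Per-class F1 score (2·TP/(2·TP+FP+FN)):
  0: TP=128, FP=42+12=54, FN=41+40=81 → 256/391 = 0.65473
  1: TP=94, FP=41+18=59, FN=42+44=86 → 188/333 = 0.56456
  2: TP=125, FP=40+44=84, FN=12+18=30 → 250/364 = 0.68681
Weighted-F1 score = Σ (supportᵢ/N)·F1 scoreᵢ with N=544: (209/544)·0.65473 + (180/544)·0.56456 + (155/544)·0.68681 = 0.6340

0.6340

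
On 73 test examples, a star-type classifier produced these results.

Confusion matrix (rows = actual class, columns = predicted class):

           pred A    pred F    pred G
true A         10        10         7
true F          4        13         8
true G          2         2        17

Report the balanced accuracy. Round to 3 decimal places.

Balanced accuracy = mean of per-class recall.
  A: recall = 10/27 = 0.3704
  F: recall = 13/25 = 0.5200
  G: recall = 17/21 = 0.8095
Mean = (0.3704 + 0.5200 + 0.8095) / 3 = 0.567

0.567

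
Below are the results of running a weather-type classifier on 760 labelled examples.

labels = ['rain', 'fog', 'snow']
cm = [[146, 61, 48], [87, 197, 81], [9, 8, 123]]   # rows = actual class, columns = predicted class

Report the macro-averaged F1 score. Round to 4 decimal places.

0.6132

Per-class F1 score (2·TP/(2·TP+FP+FN)):
  rain: TP=146, FP=87+9=96, FN=61+48=109 → 292/497 = 0.58753
  fog: TP=197, FP=61+8=69, FN=87+81=168 → 394/631 = 0.62441
  snow: TP=123, FP=48+81=129, FN=9+8=17 → 246/392 = 0.62755
Macro-F1 score = mean = (0.58753 + 0.62441 + 0.62755) / 3 = 0.6132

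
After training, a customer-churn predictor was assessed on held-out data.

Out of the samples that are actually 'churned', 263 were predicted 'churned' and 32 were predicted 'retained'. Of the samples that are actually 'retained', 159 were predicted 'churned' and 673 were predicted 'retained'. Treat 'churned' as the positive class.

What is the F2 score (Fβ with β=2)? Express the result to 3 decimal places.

0.821

Fβ = (1+β²)·TP / ((1+β²)·TP + β²·FN + FP), with β²=4
= 5·263 / (5·263 + 4·32 + 159) = 0.821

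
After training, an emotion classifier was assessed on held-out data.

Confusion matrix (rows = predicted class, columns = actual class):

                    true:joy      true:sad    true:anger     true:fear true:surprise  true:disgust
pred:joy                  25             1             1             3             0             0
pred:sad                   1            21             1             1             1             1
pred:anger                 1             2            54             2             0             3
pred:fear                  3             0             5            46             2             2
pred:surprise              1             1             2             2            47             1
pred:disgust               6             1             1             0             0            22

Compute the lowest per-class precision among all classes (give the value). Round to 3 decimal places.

0.733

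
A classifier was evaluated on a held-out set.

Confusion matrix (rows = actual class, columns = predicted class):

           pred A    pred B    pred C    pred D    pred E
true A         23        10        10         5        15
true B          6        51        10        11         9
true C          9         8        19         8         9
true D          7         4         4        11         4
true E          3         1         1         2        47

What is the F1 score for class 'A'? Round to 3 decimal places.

0.414

Treat 'A' as positive and all other classes as negative.
F1 score = 2·TP/(2·TP+FP+FN).
A: TP=23, FP=6+9+7+3=25, FN=10+10+5+15=40 → 46/111 = 0.4144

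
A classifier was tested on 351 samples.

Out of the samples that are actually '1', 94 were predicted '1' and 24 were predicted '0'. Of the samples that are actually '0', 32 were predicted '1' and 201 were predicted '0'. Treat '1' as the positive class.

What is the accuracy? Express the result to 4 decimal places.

Accuracy = (TP+TN)/N = (94+201)/351 = 0.8405

0.8405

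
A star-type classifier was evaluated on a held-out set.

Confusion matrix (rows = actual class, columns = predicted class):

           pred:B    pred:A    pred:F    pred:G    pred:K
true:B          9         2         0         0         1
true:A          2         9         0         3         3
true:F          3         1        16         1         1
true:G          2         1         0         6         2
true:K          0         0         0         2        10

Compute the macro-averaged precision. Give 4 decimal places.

0.6686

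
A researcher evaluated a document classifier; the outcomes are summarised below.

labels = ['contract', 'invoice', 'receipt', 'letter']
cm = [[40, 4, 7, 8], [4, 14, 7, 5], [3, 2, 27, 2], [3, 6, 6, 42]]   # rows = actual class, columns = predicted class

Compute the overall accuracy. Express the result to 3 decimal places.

Accuracy = trace / total = (40+14+27+42=123) / 180 = 123/180 = 0.683

0.683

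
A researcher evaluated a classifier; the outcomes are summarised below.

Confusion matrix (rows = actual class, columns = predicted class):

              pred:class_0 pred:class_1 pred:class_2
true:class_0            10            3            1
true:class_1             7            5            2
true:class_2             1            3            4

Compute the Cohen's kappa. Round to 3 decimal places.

0.266

Observed agreement pₒ = trace/N = 19/36 = 0.5278
Expected agreement pₑ = Σ (rowᵢ·colᵢ)/N² = (14·18 + 14·11 + 8·7)/36² = 0.3565
κ = (pₒ − pₑ)/(1 − pₑ) = (0.5278 − 0.3565)/(1 − 0.3565) = 0.266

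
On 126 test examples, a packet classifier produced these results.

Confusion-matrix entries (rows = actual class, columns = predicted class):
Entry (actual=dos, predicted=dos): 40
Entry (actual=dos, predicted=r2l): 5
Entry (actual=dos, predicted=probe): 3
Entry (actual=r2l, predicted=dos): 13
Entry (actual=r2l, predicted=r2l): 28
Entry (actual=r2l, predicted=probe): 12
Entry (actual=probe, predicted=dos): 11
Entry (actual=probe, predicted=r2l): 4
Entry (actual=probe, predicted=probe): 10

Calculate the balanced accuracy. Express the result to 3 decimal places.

Balanced accuracy = mean of per-class recall.
  dos: recall = 40/48 = 0.8333
  r2l: recall = 28/53 = 0.5283
  probe: recall = 10/25 = 0.4000
Mean = (0.8333 + 0.5283 + 0.4000) / 3 = 0.587

0.587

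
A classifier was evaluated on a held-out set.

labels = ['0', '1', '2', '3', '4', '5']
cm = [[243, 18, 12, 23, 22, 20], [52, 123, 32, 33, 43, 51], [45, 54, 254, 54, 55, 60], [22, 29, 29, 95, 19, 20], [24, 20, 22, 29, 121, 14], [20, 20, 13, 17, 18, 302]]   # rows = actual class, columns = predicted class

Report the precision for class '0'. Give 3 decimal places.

Treat '0' as positive and all other classes as negative.
precision = TP/(TP+FP).
0: TP=243, FP=52+45+22+24+20=163 → 243/406 = 0.5985

0.599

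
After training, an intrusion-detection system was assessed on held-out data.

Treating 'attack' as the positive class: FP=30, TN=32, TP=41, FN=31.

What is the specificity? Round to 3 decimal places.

0.516

Specificity = TN/(TN+FP) = 32/(32+30) = 0.516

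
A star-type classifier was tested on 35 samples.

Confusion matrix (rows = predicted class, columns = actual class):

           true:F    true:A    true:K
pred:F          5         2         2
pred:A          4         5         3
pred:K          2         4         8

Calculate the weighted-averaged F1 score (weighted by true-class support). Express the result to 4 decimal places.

Per-class F1 score (2·TP/(2·TP+FP+FN)):
  F: TP=5, FP=2+2=4, FN=4+2=6 → 10/20 = 0.50000
  A: TP=5, FP=4+3=7, FN=2+4=6 → 10/23 = 0.43478
  K: TP=8, FP=2+4=6, FN=2+3=5 → 16/27 = 0.59259
Weighted-F1 score = Σ (supportᵢ/N)·F1 scoreᵢ with N=35: (11/35)·0.50000 + (11/35)·0.43478 + (13/35)·0.59259 = 0.5139

0.5139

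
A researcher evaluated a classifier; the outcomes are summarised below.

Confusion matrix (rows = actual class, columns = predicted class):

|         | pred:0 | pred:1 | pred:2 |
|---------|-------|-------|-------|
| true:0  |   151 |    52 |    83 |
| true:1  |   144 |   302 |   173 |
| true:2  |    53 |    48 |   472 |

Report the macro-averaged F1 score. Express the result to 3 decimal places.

Per-class F1 score (2·TP/(2·TP+FP+FN)):
  0: TP=151, FP=144+53=197, FN=52+83=135 → 302/634 = 0.4763
  1: TP=302, FP=52+48=100, FN=144+173=317 → 604/1021 = 0.5916
  2: TP=472, FP=83+173=256, FN=53+48=101 → 944/1301 = 0.7256
Macro-F1 score = mean = (0.4763 + 0.5916 + 0.7256) / 3 = 0.598

0.598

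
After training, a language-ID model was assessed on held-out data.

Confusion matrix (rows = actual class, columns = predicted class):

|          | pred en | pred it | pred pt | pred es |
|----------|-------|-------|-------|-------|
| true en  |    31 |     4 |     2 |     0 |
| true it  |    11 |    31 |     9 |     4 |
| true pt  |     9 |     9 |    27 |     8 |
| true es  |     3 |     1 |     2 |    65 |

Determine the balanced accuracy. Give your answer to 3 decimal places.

0.707

Balanced accuracy = mean of per-class recall.
  en: recall = 31/37 = 0.8378
  it: recall = 31/55 = 0.5636
  pt: recall = 27/53 = 0.5094
  es: recall = 65/71 = 0.9155
Mean = (0.8378 + 0.5636 + 0.5094 + 0.9155) / 4 = 0.707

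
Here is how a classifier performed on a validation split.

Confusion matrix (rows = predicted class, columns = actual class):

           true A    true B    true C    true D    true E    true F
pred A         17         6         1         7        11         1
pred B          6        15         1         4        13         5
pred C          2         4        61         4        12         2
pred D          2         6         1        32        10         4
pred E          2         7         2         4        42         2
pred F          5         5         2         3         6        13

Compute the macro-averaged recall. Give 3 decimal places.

0.544

Per-class recall (TP/(TP+FN)):
  A: TP=17, FN=6+2+2+2+5=17 → 17/34 = 0.5000
  B: TP=15, FN=6+4+6+7+5=28 → 15/43 = 0.3488
  C: TP=61, FN=1+1+1+2+2=7 → 61/68 = 0.8971
  D: TP=32, FN=7+4+4+4+3=22 → 32/54 = 0.5926
  E: TP=42, FN=11+13+12+10+6=52 → 42/94 = 0.4468
  F: TP=13, FN=1+5+2+4+2=14 → 13/27 = 0.4815
Macro-recall = mean = (0.5000 + 0.3488 + 0.8971 + 0.5926 + 0.4468 + 0.4815) / 6 = 0.544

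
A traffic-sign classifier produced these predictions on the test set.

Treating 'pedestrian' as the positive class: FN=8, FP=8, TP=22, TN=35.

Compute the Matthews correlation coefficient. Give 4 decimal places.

0.5473

MCC = (TP·TN − FP·FN) / √((TP+FP)(TP+FN)(TN+FP)(TN+FN))
Numerator = 22·35 − 8·8 = 706
Denominator = √(30·30·43·43) = √1664100 = 1290.0000
MCC = 706 / 1290.0000 = 0.5473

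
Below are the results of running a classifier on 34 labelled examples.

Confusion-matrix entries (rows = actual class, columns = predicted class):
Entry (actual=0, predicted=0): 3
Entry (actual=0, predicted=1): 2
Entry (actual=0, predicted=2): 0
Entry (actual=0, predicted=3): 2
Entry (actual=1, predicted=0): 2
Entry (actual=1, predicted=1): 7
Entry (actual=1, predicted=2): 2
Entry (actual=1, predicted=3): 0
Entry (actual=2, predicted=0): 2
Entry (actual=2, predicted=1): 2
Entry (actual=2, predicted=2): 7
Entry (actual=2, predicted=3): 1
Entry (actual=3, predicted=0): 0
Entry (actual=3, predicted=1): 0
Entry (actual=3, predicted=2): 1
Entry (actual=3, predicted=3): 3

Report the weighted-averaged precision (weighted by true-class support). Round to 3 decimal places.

0.600

Per-class precision (TP/(TP+FP)):
  0: TP=3, FP=2+2+0=4 → 3/7 = 0.4286
  1: TP=7, FP=2+2+0=4 → 7/11 = 0.6364
  2: TP=7, FP=0+2+1=3 → 7/10 = 0.7000
  3: TP=3, FP=2+0+1=3 → 3/6 = 0.5000
Weighted-precision = Σ (supportᵢ/N)·precisionᵢ with N=34: (7/34)·0.4286 + (11/34)·0.6364 + (12/34)·0.7000 + (4/34)·0.5000 = 0.600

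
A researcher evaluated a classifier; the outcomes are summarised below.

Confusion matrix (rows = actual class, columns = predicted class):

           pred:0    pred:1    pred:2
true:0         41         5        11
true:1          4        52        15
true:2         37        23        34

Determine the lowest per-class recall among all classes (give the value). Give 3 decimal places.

Per-class recall (TP/(TP+FN)):
  0: TP=41, FN=5+11=16 → 41/57 = 0.7193
  1: TP=52, FN=4+15=19 → 52/71 = 0.7324
  2: TP=34, FN=37+23=60 → 34/94 = 0.3617
Lowest is class '2' with recall = 0.362.

0.362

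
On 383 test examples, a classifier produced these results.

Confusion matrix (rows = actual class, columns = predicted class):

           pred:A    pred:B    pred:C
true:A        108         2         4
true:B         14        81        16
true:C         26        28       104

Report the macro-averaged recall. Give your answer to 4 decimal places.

0.7784

Per-class recall (TP/(TP+FN)):
  A: TP=108, FN=2+4=6 → 108/114 = 0.94737
  B: TP=81, FN=14+16=30 → 81/111 = 0.72973
  C: TP=104, FN=26+28=54 → 104/158 = 0.65823
Macro-recall = mean = (0.94737 + 0.72973 + 0.65823) / 3 = 0.7784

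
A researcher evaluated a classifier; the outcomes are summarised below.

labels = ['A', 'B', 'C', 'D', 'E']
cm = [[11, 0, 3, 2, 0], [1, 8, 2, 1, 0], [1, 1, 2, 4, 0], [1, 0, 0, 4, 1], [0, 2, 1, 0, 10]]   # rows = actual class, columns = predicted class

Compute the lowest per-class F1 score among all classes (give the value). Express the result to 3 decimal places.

Per-class F1 score (2·TP/(2·TP+FP+FN)):
  A: TP=11, FP=1+1+1+0=3, FN=0+3+2+0=5 → 22/30 = 0.7333
  B: TP=8, FP=0+1+0+2=3, FN=1+2+1+0=4 → 16/23 = 0.6957
  C: TP=2, FP=3+2+0+1=6, FN=1+1+4+0=6 → 4/16 = 0.2500
  D: TP=4, FP=2+1+4+0=7, FN=1+0+0+1=2 → 8/17 = 0.4706
  E: TP=10, FP=0+0+0+1=1, FN=0+2+1+0=3 → 20/24 = 0.8333
Lowest is class 'C' with F1 score = 0.250.

0.250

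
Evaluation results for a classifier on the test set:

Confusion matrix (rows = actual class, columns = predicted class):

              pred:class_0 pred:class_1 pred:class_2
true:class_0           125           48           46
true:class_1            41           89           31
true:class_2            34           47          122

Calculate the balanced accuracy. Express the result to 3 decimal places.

0.575

Balanced accuracy = mean of per-class recall.
  class_0: recall = 125/219 = 0.5708
  class_1: recall = 89/161 = 0.5528
  class_2: recall = 122/203 = 0.6010
Mean = (0.5708 + 0.5528 + 0.6010) / 3 = 0.575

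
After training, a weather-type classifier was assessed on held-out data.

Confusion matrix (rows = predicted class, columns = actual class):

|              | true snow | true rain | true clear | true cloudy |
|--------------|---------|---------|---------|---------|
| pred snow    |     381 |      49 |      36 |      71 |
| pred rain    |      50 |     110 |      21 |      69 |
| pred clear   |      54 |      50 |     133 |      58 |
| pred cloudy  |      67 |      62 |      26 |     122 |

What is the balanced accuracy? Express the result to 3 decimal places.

0.523

Balanced accuracy = mean of per-class recall.
  snow: recall = 381/552 = 0.6902
  rain: recall = 110/271 = 0.4059
  clear: recall = 133/216 = 0.6157
  cloudy: recall = 122/320 = 0.3813
Mean = (0.6902 + 0.4059 + 0.6157 + 0.3813) / 4 = 0.523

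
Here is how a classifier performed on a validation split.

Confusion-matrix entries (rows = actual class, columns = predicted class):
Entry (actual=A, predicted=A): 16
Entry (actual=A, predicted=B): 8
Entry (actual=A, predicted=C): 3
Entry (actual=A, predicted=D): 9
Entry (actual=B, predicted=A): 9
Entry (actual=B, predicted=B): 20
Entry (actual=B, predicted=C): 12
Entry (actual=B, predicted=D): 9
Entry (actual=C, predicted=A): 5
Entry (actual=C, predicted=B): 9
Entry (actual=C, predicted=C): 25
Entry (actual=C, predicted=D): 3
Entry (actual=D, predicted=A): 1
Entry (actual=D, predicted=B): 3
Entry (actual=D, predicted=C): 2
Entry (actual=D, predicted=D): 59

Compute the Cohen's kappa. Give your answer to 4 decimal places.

Observed agreement pₒ = trace/N = 120/193 = 0.62176
Expected agreement pₑ = Σ (rowᵢ·colᵢ)/N² = (36·31 + 50·40 + 42·42 + 65·80)/193² = 0.27061
κ = (pₒ − pₑ)/(1 − pₑ) = (0.62176 − 0.27061)/(1 − 0.27061) = 0.4814

0.4814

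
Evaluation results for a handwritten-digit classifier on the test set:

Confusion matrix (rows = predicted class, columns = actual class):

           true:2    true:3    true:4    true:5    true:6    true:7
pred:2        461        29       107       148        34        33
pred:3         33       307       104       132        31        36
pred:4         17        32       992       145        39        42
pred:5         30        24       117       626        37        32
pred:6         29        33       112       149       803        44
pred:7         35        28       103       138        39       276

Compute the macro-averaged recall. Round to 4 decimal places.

0.6611

Per-class recall (TP/(TP+FN)):
  2: TP=461, FN=33+17+30+29+35=144 → 461/605 = 0.76198
  3: TP=307, FN=29+32+24+33+28=146 → 307/453 = 0.67770
  4: TP=992, FN=107+104+117+112+103=543 → 992/1535 = 0.64625
  5: TP=626, FN=148+132+145+149+138=712 → 626/1338 = 0.46786
  6: TP=803, FN=34+31+39+37+39=180 → 803/983 = 0.81689
  7: TP=276, FN=33+36+42+32+44=187 → 276/463 = 0.59611
Macro-recall = mean = (0.76198 + 0.67770 + 0.64625 + 0.46786 + 0.81689 + 0.59611) / 6 = 0.6611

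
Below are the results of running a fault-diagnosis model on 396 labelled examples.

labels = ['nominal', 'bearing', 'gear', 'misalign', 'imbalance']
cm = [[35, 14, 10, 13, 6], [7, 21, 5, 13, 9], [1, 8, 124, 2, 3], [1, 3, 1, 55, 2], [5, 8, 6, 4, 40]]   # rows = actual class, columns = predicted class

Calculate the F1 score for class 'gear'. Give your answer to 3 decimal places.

One-vs-rest for 'gear': TP = diagonal; FP = other classes predicted 'gear'; FN = 'gear' predicted as other.
F1 score = 2·TP/(2·TP+FP+FN).
gear: TP=124, FP=10+5+1+6=22, FN=1+8+2+3=14 → 248/284 = 0.8732

0.873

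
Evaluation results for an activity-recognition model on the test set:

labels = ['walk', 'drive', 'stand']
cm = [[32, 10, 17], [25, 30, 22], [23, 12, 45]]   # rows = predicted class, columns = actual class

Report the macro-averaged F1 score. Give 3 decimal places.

0.491

Per-class F1 score (2·TP/(2·TP+FP+FN)):
  walk: TP=32, FP=10+17=27, FN=25+23=48 → 64/139 = 0.4604
  drive: TP=30, FP=25+22=47, FN=10+12=22 → 60/129 = 0.4651
  stand: TP=45, FP=23+12=35, FN=17+22=39 → 90/164 = 0.5488
Macro-F1 score = mean = (0.4604 + 0.4651 + 0.5488) / 3 = 0.491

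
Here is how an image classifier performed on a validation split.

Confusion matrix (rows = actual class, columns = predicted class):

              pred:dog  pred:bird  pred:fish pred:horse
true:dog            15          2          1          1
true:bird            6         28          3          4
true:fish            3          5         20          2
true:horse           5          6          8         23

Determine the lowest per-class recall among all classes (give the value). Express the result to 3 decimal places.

0.548

Per-class recall (TP/(TP+FN)):
  dog: TP=15, FN=2+1+1=4 → 15/19 = 0.7895
  bird: TP=28, FN=6+3+4=13 → 28/41 = 0.6829
  fish: TP=20, FN=3+5+2=10 → 20/30 = 0.6667
  horse: TP=23, FN=5+6+8=19 → 23/42 = 0.5476
Lowest is class 'horse' with recall = 0.548.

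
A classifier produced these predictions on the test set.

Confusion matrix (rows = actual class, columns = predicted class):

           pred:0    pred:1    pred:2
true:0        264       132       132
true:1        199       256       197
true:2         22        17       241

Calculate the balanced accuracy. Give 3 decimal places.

Balanced accuracy = mean of per-class recall.
  0: recall = 264/528 = 0.5000
  1: recall = 256/652 = 0.3926
  2: recall = 241/280 = 0.8607
Mean = (0.5000 + 0.3926 + 0.8607) / 3 = 0.584

0.584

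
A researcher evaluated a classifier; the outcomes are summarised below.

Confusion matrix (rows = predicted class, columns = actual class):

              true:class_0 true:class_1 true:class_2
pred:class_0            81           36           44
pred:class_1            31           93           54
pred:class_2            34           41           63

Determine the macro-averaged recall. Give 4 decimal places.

Per-class recall (TP/(TP+FN)):
  class_0: TP=81, FN=31+34=65 → 81/146 = 0.55479
  class_1: TP=93, FN=36+41=77 → 93/170 = 0.54706
  class_2: TP=63, FN=44+54=98 → 63/161 = 0.39130
Macro-recall = mean = (0.55479 + 0.54706 + 0.39130) / 3 = 0.4977

0.4977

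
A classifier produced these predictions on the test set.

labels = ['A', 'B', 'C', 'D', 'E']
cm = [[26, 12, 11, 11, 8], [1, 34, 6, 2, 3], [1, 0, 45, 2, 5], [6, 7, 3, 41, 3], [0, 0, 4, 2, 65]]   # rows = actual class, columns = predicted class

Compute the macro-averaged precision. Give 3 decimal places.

Per-class precision (TP/(TP+FP)):
  A: TP=26, FP=1+1+6+0=8 → 26/34 = 0.7647
  B: TP=34, FP=12+0+7+0=19 → 34/53 = 0.6415
  C: TP=45, FP=11+6+3+4=24 → 45/69 = 0.6522
  D: TP=41, FP=11+2+2+2=17 → 41/58 = 0.7069
  E: TP=65, FP=8+3+5+3=19 → 65/84 = 0.7738
Macro-precision = mean = (0.7647 + 0.6415 + 0.6522 + 0.7069 + 0.7738) / 5 = 0.708

0.708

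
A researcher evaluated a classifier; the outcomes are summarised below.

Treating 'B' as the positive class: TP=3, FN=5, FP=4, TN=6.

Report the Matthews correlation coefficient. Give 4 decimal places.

-0.0255

MCC = (TP·TN − FP·FN) / √((TP+FP)(TP+FN)(TN+FP)(TN+FN))
Numerator = 3·6 − 4·5 = -2
Denominator = √(7·8·10·11) = √6160 = 78.4857
MCC = -2 / 78.4857 = -0.0255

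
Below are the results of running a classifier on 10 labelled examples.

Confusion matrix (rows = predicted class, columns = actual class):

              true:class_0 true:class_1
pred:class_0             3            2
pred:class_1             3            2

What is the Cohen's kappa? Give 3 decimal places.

Observed agreement pₒ = trace/N = 5/10 = 0.5000
Expected agreement pₑ = Σ (rowᵢ·colᵢ)/N² = (6·5 + 4·5)/10² = 0.5000
κ = (pₒ − pₑ)/(1 − pₑ) = (0.5000 − 0.5000)/(1 − 0.5000) = 0.000

0.000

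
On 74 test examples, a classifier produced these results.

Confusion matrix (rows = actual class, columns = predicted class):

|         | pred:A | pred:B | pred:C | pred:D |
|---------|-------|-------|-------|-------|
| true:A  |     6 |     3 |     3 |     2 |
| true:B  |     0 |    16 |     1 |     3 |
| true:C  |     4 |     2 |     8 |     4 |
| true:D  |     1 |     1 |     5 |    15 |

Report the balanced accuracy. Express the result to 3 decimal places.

0.589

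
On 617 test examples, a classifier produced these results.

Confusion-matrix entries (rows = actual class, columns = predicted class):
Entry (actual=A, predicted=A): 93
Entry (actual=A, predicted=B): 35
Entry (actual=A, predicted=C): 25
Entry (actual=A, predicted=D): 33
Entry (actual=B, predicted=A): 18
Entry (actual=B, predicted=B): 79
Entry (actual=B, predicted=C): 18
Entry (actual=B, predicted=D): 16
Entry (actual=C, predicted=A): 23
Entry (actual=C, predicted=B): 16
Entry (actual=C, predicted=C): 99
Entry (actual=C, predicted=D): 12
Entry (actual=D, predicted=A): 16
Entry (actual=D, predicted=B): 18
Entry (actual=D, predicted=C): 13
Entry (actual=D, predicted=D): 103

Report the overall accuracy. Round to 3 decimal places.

0.606

Accuracy = trace / total = (93+79+99+103=374) / 617 = 374/617 = 0.606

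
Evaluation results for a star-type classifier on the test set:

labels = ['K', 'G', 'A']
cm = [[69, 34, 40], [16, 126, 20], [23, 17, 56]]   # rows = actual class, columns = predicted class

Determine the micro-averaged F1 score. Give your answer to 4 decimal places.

0.6259

Micro-averaging pools counts across classes: ΣTP=251, ΣFP=150, ΣFN=150.
Micro-F1 score = 2·TP/(2·TP+FP+FN) on pooled counts = 0.6259 (equals overall accuracy in single-label multiclass).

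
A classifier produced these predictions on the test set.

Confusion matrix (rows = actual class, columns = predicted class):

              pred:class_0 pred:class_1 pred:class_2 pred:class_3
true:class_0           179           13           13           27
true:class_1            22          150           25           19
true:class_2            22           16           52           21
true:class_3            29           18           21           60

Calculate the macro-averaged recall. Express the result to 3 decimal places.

0.601

Per-class recall (TP/(TP+FN)):
  class_0: TP=179, FN=13+13+27=53 → 179/232 = 0.7716
  class_1: TP=150, FN=22+25+19=66 → 150/216 = 0.6944
  class_2: TP=52, FN=22+16+21=59 → 52/111 = 0.4685
  class_3: TP=60, FN=29+18+21=68 → 60/128 = 0.4688
Macro-recall = mean = (0.7716 + 0.6944 + 0.4685 + 0.4688) / 4 = 0.601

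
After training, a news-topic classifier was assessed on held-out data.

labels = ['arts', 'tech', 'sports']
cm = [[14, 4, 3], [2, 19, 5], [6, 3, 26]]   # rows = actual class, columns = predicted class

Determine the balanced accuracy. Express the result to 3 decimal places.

Balanced accuracy = mean of per-class recall.
  arts: recall = 14/21 = 0.6667
  tech: recall = 19/26 = 0.7308
  sports: recall = 26/35 = 0.7429
Mean = (0.6667 + 0.7308 + 0.7429) / 3 = 0.713

0.713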